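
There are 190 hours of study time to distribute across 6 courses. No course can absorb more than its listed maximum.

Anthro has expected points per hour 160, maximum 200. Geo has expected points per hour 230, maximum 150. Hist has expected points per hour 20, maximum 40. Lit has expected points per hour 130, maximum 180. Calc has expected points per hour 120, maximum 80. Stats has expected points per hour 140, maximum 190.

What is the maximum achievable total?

40900

Rank by expected points per hour: Geo 230 > Anthro 160 > Stats 140 > Lit 130 > Calc 120 > Hist 20.
Give Geo 150 to hit its cap of 150 — 40 left.
Only 40 left; Anthro takes them to reach 40.
Total = 160×40 + 230×150 = 40900.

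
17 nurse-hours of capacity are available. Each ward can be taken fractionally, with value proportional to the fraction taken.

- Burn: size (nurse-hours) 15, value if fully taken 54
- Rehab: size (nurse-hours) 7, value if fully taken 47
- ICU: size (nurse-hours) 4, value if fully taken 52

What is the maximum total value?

120.6

Rank by value-to-size ratio: ICU 52/4≈13, Rehab 47/7≈6.71, Burn 54/15≈3.6.
Take all of ICU (4 nurse-hours, value 52) ; 13 nurse-hours left.
Take all of Rehab (7 nurse-hours, value 47) ; 6 nurse-hours left.
6 nurse-hours left: a 6/15 share of Burn gives 54×6/15 = 21.6.
Total value = 120.6.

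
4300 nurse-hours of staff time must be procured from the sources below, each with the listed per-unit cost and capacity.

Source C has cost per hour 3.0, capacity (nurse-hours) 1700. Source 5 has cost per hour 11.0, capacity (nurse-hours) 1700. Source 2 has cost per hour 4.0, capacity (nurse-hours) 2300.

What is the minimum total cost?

17600

Use sources in increasing cost order.
Source C (3.0): use full 1700 → 2600 nurse-hours to go.
Source 2 at 4.0: take all 2300 nurse-hours → 300 still needed.
Source 5 at 11.0: take 300 of its 1700 → requirement met.
Cost = 1700×3.0 + 2300×4.0 + 300×11.0 = 17600.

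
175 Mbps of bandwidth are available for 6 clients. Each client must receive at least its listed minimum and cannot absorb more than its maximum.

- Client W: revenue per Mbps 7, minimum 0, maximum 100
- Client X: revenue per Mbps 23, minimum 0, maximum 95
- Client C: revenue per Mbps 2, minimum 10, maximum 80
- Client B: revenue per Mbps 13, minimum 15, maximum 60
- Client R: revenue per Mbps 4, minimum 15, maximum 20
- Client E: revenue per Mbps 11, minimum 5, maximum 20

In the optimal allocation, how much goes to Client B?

Meeting every minimum uses 0+0+10+15+15+5 = 45 Mbps, leaving 130.
Order the clients by revenue per Mbps: Client X 23 > Client B 13 > Client E 11 > Client W 7 > Client R 4 > Client C 2.
Give Client X 95 more to hit its cap of 95 ; 35 left.
Client B has room for 45 more but only 35 remain, so it gets 50.

50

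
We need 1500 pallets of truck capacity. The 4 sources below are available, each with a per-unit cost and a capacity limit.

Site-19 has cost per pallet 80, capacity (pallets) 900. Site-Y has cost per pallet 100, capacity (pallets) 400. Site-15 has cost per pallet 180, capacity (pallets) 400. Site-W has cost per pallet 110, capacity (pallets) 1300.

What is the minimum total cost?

134000

Fill from the cheapest source first.
Site-19 at 80: take all 900 pallets — 600 still needed.
Take 400 from Site-Y at 100 — need 200 more.
Take 200 from Site-W at 110 to finish.
Site-15: unused.
Cost = 900×80 + 400×100 + 200×110 = 134000.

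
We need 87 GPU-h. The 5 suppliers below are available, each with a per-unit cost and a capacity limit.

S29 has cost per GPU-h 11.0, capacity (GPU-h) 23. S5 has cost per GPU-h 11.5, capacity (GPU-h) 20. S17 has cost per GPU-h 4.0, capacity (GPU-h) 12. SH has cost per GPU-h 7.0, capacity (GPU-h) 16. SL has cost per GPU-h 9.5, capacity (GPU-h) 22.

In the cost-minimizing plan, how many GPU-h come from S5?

14

Cheapest first:
S17 (4.0): use full 12 → 75 GPU-h to go.
SH at 7.0: take all 16 GPU-h → 59 still needed.
SL at 9.5: take all 22 GPU-h → 37 still needed.
S29 at 11.0: take all 23 GPU-h → 14 still needed.
S5 at 11.5: take 14 of its 20 → requirement met.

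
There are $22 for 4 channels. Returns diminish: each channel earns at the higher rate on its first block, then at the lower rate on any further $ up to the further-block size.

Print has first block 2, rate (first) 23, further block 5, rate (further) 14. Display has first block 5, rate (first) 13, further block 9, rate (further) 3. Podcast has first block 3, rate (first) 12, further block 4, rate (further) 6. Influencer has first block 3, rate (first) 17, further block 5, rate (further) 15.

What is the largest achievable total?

Treat each block as its own option and order by rate: Print/T1 23 > Influencer/T1 17 > Influencer/T2 15 > Print/T2 14 > Display/T1 13 > Podcast/T1 12 > Podcast/T2 6 > Display/T2 3.
Fill Print T1 block (2 at 23) → 20 left.
Influencer/T1 (17): +3 → 17 left.
Fill Influencer T2 block (5 at 15) → 12 left.
Fill Print T2 block (5 at 14) → 7 left.
Display/T1 (13): +5 → 2 left.
2 remain; put them into Podcast T1 at 12.
Total = 23×2 + 17×3 + 15×5 + 14×5 + 13×5 + 12×2 = 331.

331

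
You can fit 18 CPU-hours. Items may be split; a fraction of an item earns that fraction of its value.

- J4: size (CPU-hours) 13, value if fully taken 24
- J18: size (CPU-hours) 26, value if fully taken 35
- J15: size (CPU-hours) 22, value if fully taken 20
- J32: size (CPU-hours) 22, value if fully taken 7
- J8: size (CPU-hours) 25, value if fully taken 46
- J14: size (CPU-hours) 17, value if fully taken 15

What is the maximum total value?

Sort by value density: J4 24/13≈1.85, J8 46/25≈1.84, J18 35/26≈1.35, J15 20/22≈0.909, J14 15/17≈0.882, J32 7/22≈0.318.
Take all of J4 (13 CPU-hours, value 24) → 5 CPU-hours left.
5 CPU-hours left: a 5/25 share of J8 gives 46×5/25 = 9.2.
Total value = 33.2.

33.2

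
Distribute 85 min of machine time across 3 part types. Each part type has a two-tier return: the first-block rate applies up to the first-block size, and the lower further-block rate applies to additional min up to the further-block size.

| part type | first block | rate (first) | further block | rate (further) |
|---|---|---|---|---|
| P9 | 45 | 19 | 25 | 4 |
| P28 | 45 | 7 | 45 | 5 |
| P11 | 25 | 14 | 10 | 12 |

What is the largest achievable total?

Order all 6 blocks by rate: P9/tier1 19 > P11/tier1 14 > P11/tier2 12 > P28/tier1 7 > P28/tier2 5 > P9/tier2 4.
Fill P9 tier1 block (45 at 19) → 40 left.
Fill P11 tier1 block (25 at 14) → 15 left.
P11/tier2 (12): +10 → 5 left.
5 remain; put them into P28 tier1 at 7.
Total = 19×45 + 14×25 + 12×10 + 7×5 = 1360.

1360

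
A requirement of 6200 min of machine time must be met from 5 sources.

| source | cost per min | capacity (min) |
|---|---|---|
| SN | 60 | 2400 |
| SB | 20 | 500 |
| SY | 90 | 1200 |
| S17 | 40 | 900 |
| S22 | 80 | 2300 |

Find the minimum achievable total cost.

Use sources in increasing cost order.
SB at 20: take all 500 min → 5700 still needed.
S17 at 40: take all 900 min → 4800 still needed.
SN at 60: take all 2400 min → 2400 still needed.
Take 2300 from S22 at 80 → need 100 more.
Take 100 from SY at 90 to finish.
Cost = 500×20 + 900×40 + 2400×60 + 2300×80 + 100×90 = 383000.

383000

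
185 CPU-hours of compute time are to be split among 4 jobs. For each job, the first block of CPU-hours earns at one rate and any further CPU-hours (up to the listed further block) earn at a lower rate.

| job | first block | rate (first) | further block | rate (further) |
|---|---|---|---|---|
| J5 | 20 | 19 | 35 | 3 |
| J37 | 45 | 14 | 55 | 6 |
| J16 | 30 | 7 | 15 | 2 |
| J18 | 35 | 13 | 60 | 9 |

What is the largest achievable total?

2180

Treat each block as its own option and order by rate: J5/first 19 > J37/first 14 > J18/first 13 > J18/second 9 > J16/first 7 > J37/second 6 > J5/second 3 > J16/second 2.
J5 first at 19: fill all 20 — 165 left.
J37/first (14): +45 — 120 left.
Fill J18 first block (35 at 13) — 85 left.
J18 second at 9: fill all 60 — 25 left.
J16/first: +25 of 30 at 7; pool empty.
Total = 19×20 + 14×45 + 13×35 + 9×60 + 7×25 = 2180.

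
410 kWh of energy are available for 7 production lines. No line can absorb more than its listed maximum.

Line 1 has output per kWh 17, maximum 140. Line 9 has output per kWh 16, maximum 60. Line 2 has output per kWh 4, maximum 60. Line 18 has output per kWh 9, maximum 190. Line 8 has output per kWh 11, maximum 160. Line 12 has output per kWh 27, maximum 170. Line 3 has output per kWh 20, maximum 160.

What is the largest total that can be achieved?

9150

Rank by output per kWh: Line 12 27 > Line 3 20 > Line 1 17 > Line 9 16 > Line 8 11 > Line 18 9 > Line 2 4.
Give Line 12 170 to hit its cap of 170 — 240 left.
Give Line 3 160 to hit its cap of 160 — 80 left.
Line 1 has room for 140 but only 80 remain, so it gets 80.
Total = 17×80 + 27×170 + 20×160 = 9150.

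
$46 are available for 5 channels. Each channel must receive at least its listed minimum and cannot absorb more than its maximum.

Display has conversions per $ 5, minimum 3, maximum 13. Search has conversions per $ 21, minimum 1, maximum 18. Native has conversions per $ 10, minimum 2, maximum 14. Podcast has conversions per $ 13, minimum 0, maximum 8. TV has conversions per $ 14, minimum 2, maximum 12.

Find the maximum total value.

715

Meeting every minimum uses 3+1+2+0+2 = 8 $, leaving 38.
Highest conversions per $ first: Search 21 > TV 14 > Podcast 13 > Native 10 > Display 5.
Give Search 17 more to hit its cap of 18 → 21 left.
TV takes 10 more to reach its cap of 12 → 11 left.
Podcast: +8 to 8 (cap) → 3 left.
Only 3 left; Native takes them to reach 5.
Total = 5×3 + 21×18 + 10×5 + 13×8 + 14×12 = 715.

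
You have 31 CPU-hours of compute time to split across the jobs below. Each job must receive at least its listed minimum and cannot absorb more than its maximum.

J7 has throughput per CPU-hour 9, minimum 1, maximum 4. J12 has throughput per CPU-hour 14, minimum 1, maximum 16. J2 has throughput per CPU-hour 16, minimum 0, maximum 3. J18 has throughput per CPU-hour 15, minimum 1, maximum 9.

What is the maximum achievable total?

434

Meeting every minimum uses 1+1+0+1 = 3 CPU-hours, leaving 28.
Highest throughput per CPU-hour first: J2 16 > J18 15 > J12 14 > J7 9.
Give J2 3 more to hit its cap of 3 → 25 left.
Give J18 8 more to hit its cap of 9 → 17 left.
J12 takes 15 more to reach its cap of 16 → 2 left.
J7 has room for 3 more but only 2 remain, so it gets 3.
Total = 9×3 + 14×16 + 16×3 + 15×9 = 434.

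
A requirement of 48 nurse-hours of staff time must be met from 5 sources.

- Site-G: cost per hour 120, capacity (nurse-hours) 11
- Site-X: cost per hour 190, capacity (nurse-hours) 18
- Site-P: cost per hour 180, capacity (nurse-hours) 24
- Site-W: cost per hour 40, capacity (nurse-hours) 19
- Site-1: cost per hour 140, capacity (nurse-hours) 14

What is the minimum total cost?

Use sources in increasing cost order.
Site-W (40): use full 19 — 29 nurse-hours to go.
Site-G at 120: take all 11 nurse-hours — 18 still needed.
Take 14 from Site-1 at 140 — need 4 more.
Site-P (180): take the remaining 4 — done.
Site-X: unused.
Cost = 19×40 + 11×120 + 14×140 + 4×180 = 4760.

4760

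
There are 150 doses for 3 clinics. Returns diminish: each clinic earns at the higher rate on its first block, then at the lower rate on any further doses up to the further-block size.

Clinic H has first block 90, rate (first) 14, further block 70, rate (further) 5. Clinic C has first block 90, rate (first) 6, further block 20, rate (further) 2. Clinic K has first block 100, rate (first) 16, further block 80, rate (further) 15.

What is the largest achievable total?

2350

Treat each block as its own option and order by rate: Clinic K/tier1 16 > Clinic K/tier2 15 > Clinic H/tier1 14 > Clinic C/tier1 6 > Clinic H/tier2 5 > Clinic C/tier2 2.
Clinic K/tier1 (16): +100 → 50 left.
Clinic K/tier2: +50 of 80 at 15; pool empty.
Total = 16×100 + 15×50 = 2350.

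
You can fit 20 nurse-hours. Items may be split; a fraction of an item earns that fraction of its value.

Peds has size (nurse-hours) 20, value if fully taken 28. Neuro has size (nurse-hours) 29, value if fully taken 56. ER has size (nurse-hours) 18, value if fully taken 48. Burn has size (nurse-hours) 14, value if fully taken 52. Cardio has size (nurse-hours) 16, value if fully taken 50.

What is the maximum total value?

70.75

Sort by value density: Burn 52/14≈3.71, Cardio 50/16≈3.12, ER 48/18≈2.67, Neuro 56/29≈1.93, Peds 28/20≈1.4.
All 14 nurse-hours of Burn fit (value 52) → 6 remain.
Only 6 nurse-hours remain; take 6/16 of Cardio for value 50×6/16 = 18.75.
Total value = 70.75.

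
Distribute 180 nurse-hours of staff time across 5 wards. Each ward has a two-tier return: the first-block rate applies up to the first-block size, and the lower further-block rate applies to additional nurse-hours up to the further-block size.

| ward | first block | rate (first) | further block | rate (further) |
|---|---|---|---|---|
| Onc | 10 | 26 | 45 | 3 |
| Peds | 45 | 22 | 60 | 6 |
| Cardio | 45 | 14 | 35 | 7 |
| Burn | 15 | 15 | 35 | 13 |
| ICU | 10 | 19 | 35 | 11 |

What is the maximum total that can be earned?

2970

Order all 10 blocks by rate: Onc/first 26 > Peds/first 22 > ICU/first 19 > Burn/first 15 > Cardio/first 14 > Burn/second 13 > ICU/second 11 > Cardio/second 7 > Peds/second 6 > Onc/second 3.
Onc/first (26): +10 → 170 left.
Peds/first (22): +45 → 125 left.
Fill ICU first block (10 at 19) → 115 left.
Burn/first (15): +15 → 100 left.
Cardio/first (14): +45 → 55 left.
Fill Burn second block (35 at 13) → 20 left.
ICU second at 11: only 20 left, fill 20.
Total = 26×10 + 22×45 + 19×10 + 15×15 + 14×45 + 13×35 + 11×20 = 2970.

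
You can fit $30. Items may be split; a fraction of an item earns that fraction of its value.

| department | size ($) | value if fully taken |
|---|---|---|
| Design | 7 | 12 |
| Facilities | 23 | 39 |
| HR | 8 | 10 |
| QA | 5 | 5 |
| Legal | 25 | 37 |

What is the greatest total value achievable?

Rank by value-to-size ratio: Design 12/7≈1.71, Facilities 39/23≈1.7, Legal 37/25≈1.48, HR 10/8≈1.25, QA 5/5≈1.
All 7 $ of Design fit (value 12) → 23 remain.
Facilities: take in full, 23 $ for value 39 → 0 left.
Total value = 51.

51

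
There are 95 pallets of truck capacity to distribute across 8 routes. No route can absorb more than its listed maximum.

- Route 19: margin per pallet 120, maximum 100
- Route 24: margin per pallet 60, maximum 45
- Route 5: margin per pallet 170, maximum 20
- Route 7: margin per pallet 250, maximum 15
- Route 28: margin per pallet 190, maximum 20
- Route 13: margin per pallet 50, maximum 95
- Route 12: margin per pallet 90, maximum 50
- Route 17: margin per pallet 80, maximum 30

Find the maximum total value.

15750

Rank by margin per pallet: Route 7 250 > Route 28 190 > Route 5 170 > Route 19 120 > Route 12 90 > Route 17 80 > Route 24 60 > Route 13 50.
Give Route 7 15 to hit its cap of 15 — 80 left.
Route 28: +20 to 20 (cap) — 60 left.
Route 5: +20 to 20 (cap) — 40 left.
Only 40 left; Route 19 takes them to reach 40.
Total = 120×40 + 170×20 + 250×15 + 190×20 = 15750.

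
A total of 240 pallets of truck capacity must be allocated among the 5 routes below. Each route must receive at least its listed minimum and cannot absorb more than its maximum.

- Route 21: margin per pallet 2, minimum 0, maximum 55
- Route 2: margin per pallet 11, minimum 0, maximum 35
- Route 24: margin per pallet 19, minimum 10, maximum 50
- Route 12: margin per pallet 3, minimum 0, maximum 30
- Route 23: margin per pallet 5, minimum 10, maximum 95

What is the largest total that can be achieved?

1960

Meeting every minimum uses 0+0+10+0+10 = 20 pallets, leaving 220.
Rank by margin per pallet: Route 24 19 > Route 2 11 > Route 23 5 > Route 12 3 > Route 21 2.
Give Route 24 40 more to hit its cap of 50 ; 180 left.
Give Route 2 35 more to hit its cap of 35 ; 145 left.
Route 23 takes 85 more to reach its cap of 95 ; 60 left.
Route 12: +30 to 30 (cap) ; 30 left.
Only 30 left; Route 21 takes them to reach 30.
Total = 2×30 + 11×35 + 19×50 + 3×30 + 5×95 = 1960.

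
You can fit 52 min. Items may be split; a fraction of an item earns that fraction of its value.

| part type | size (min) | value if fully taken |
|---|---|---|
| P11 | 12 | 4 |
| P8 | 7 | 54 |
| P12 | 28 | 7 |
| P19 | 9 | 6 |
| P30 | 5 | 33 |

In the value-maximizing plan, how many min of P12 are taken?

Sort by value density: P8 54/7≈7.71, P30 33/5≈6.6, P19 6/9≈0.667, P11 4/12≈0.333, P12 7/28≈0.25.
All 7 min of P8 fit (value 54) — 45 remain.
All 5 min of P30 fit (value 33) — 40 remain.
All 9 min of P19 fit (value 6) — 31 remain.
Take all of P11 (12 min, value 4) — 19 min left.
Only 19 min remain; take 19/28 of P12 for value 7×19/28 = 4.75.

19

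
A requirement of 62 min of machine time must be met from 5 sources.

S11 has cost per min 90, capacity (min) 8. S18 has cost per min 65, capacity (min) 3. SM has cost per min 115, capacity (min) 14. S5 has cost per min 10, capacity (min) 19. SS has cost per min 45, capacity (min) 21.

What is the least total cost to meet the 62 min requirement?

3315

Use sources in increasing cost order.
S5 (10): use full 19 → 43 min to go.
SS (45): use full 21 → 22 min to go.
S18 (65): use full 3 → 19 min to go.
S11 at 90: take all 8 min → 11 still needed.
Take 11 from SM at 115 to finish.
Cost = 19×10 + 21×45 + 3×65 + 8×90 + 11×115 = 3315.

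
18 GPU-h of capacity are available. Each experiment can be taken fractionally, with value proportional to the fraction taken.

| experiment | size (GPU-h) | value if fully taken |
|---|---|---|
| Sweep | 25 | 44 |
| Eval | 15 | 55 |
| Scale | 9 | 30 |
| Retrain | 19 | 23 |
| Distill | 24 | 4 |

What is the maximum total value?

Best value per unit of size first: Eval 55/15≈3.67, Scale 30/9≈3.33, Sweep 44/25≈1.76, Retrain 23/19≈1.21, Distill 4/24≈0.167.
Eval: take in full, 15 GPU-h for value 55 — 3 left.
Only 3 GPU-h remain; take 3/9 of Scale for value 30×3/9 = 10.
Total value = 65.

65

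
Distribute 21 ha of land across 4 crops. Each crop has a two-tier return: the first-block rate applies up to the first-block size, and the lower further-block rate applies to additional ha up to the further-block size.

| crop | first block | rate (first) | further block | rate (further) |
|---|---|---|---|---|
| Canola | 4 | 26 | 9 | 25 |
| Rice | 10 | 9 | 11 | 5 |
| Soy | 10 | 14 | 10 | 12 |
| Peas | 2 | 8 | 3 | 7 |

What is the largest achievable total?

Treat each block as its own option and order by rate: Canola/T1 26 > Canola/T2 25 > Soy/T1 14 > Soy/T2 12 > Rice/T1 9 > Peas/T1 8 > Peas/T2 7 > Rice/T2 5.
Canola/T1 (26): +4 → 17 left.
Canola T2 at 25: fill all 9 → 8 left.
8 remain; put them into Soy T1 at 14.
Total = 26×4 + 25×9 + 14×8 = 441.

441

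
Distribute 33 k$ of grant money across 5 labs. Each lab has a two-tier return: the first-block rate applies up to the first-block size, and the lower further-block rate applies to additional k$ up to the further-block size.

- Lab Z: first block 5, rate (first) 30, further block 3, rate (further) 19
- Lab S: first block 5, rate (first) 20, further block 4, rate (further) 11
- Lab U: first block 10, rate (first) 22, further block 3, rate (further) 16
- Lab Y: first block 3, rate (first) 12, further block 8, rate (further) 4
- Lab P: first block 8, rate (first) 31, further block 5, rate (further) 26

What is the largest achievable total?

848

Rank every tier by rate: Lab P/tier1 31 > Lab Z/tier1 30 > Lab P/tier2 26 > Lab U/tier1 22 > Lab S/tier1 20 > Lab Z/tier2 19 > Lab U/tier2 16 > Lab Y/tier1 12 > Lab S/tier2 11 > Lab Y/tier2 4.
Lab P/tier1 (31): +8 — 25 left.
Lab Z/tier1 (30): +5 — 20 left.
Lab P/tier2 (26): +5 — 15 left.
Lab U/tier1 (22): +10 — 5 left.
Lab S tier1 at 20: fill all 5 — 0 left.
Total = 31×8 + 30×5 + 26×5 + 22×10 + 20×5 = 848.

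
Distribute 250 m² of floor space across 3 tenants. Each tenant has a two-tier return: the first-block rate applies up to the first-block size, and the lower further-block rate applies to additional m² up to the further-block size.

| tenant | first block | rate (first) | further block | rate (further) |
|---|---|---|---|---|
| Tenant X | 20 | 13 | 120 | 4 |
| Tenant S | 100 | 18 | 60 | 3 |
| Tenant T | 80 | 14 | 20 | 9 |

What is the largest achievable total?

3480

Rank every tier by rate: Tenant S/first 18 > Tenant T/first 14 > Tenant X/first 13 > Tenant T/second 9 > Tenant X/second 4 > Tenant S/second 3.
Tenant S/first (18): +100 → 150 left.
Fill Tenant T first block (80 at 14) → 70 left.
Tenant X first at 13: fill all 20 → 50 left.
Fill Tenant T second block (20 at 9) → 30 left.
Tenant X second at 4: only 30 left, fill 30.
Total = 18×100 + 14×80 + 13×20 + 9×20 + 4×30 = 3480.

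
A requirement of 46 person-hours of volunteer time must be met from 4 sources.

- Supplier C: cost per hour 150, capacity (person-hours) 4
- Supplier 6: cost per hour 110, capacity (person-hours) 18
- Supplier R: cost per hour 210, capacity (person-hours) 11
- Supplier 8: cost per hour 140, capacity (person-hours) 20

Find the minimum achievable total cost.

Use sources in increasing cost order.
Supplier 6 (110): use full 18 — 28 person-hours to go.
Take 20 from Supplier 8 at 140 — need 8 more.
Supplier C (150): use full 4 — 4 person-hours to go.
Supplier R (210): take the remaining 4 — done.
Cost = 18×110 + 20×140 + 4×150 + 4×210 = 6220.

6220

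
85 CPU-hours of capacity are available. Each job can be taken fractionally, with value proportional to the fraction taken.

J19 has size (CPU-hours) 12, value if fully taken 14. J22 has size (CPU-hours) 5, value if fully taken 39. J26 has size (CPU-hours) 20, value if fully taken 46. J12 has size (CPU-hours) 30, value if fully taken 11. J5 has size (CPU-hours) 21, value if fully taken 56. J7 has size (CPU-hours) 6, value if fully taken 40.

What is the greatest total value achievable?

Sort by value density: J22 39/5≈7.8, J7 40/6≈6.67, J5 56/21≈2.67, J26 46/20≈2.3, J19 14/12≈1.17, J12 11/30≈0.367.
All 5 CPU-hours of J22 fit (value 39) — 80 remain.
All 6 CPU-hours of J7 fit (value 40) — 74 remain.
Take all of J5 (21 CPU-hours, value 56) — 53 CPU-hours left.
Take all of J26 (20 CPU-hours, value 46) — 33 CPU-hours left.
Take all of J19 (12 CPU-hours, value 14) — 21 CPU-hours left.
Fill the last 21 CPU-hours with part of J12: 21/30 of it earns 7.7.
Total value = 202.7.

202.7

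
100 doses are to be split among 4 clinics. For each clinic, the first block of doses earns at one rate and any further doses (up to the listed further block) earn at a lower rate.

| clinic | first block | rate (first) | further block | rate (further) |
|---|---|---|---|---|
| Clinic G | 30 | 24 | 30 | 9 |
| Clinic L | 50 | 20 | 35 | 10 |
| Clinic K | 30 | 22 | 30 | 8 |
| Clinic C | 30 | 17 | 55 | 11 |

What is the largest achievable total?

2180

Rank every tier by rate: Clinic G/first 24 > Clinic K/first 22 > Clinic L/first 20 > Clinic C/first 17 > Clinic C/second 11 > Clinic L/second 10 > Clinic G/second 9 > Clinic K/second 8.
Clinic G first at 24: fill all 30 → 70 left.
Clinic K/first (22): +30 → 40 left.
Clinic L/first: +40 of 50 at 20; pool empty.
Total = 24×30 + 22×30 + 20×40 = 2180.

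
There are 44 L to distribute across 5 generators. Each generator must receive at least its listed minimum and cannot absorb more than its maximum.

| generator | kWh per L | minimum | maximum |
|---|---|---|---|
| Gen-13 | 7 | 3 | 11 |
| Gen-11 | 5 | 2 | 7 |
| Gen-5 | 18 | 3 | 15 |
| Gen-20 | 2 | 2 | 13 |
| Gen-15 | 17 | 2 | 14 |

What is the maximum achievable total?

Meeting every minimum uses 3+2+3+2+2 = 12 L, leaving 32.
Rank by kWh per L: Gen-5 18 > Gen-15 17 > Gen-13 7 > Gen-11 5 > Gen-20 2.
Gen-5 takes 12 more to reach its cap of 15 ; 20 left.
Gen-15: +12 to 14 (cap) ; 8 left.
Gen-13: +8 to 11 (cap) ; 0 left.
Total = 7×11 + 5×2 + 18×15 + 2×2 + 17×14 = 599.

599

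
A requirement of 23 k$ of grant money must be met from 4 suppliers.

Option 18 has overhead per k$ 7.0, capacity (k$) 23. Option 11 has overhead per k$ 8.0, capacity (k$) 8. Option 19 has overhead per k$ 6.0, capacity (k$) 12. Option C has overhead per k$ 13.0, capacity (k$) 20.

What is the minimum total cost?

149

Use suppliers in increasing cost order.
Option 19 at 6.0: take all 12 k$ — 11 still needed.
Option 18 at 7.0: take 11 of its 23 — requirement met.
Option 11, Option C: unused.
Cost = 12×6.0 + 11×7.0 = 149.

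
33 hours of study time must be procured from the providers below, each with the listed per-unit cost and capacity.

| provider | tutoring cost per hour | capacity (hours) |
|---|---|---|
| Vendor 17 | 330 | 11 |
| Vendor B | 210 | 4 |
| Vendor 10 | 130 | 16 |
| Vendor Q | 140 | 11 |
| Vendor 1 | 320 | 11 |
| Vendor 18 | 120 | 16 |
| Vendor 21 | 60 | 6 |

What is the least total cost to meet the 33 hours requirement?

Fill from the cheapest provider first.
Vendor 21 (60): use full 6 — 27 hours to go.
Vendor 18 at 120: take all 16 hours — 11 still needed.
Vendor 10 (130): take the remaining 11 — done.
Vendor Q, Vendor B, Vendor 1, Vendor 17: unused.
Cost = 6×60 + 16×120 + 11×130 = 3710.

3710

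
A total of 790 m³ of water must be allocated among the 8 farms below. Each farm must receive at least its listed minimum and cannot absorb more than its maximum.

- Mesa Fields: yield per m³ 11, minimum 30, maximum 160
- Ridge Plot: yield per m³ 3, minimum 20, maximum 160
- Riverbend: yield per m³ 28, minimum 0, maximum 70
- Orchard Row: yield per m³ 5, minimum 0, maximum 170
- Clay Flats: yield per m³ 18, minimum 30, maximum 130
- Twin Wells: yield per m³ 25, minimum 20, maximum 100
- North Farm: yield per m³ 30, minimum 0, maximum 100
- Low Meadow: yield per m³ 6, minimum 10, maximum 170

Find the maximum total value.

Meeting every minimum uses 30+20+0+0+30+20+0+10 = 110 m³, leaving 680.
Rank by yield per m³: North Farm 30 > Riverbend 28 > Twin Wells 25 > Clay Flats 18 > Mesa Fields 11 > Low Meadow 6 > Orchard Row 5 > Ridge Plot 3.
North Farm takes 100 more to reach its cap of 100 → 580 left.
Give Riverbend 70 more to hit its cap of 70 → 510 left.
Twin Wells takes 80 more to reach its cap of 100 → 430 left.
Give Clay Flats 100 more to hit its cap of 130 → 330 left.
Give Mesa Fields 130 more to hit its cap of 160 → 200 left.
Give Low Meadow 160 more to hit its cap of 170 → 40 left.
Orchard Row: +40 (room for 170) → 40. Pool exhausted.
Total = 11×160 + 3×20 + 28×70 + 5×40 + 18×130 + 25×100 + 30×100 + 6×170 = 12840.

12840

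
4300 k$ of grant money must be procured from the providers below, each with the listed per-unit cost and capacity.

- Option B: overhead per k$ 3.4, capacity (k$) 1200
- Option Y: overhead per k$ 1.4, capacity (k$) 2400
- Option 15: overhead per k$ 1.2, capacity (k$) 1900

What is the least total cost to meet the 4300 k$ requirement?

Use providers in increasing cost order.
Option 15 (1.2): use full 1900 — 2400 k$ to go.
Option Y (1.4): use full 2400 — 0 k$ to go.
Option B: unused.
Cost = 1900×1.2 + 2400×1.4 = 5640.

5640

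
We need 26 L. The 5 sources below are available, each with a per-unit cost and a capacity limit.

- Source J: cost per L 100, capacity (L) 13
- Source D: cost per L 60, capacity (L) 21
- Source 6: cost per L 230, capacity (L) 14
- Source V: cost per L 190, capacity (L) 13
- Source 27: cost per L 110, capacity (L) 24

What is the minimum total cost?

1760

Cheapest first:
Source D at 60: take all 21 L → 5 still needed.
Take 5 from Source J at 100 to finish.
Source 27, Source V, Source 6: unused.
Cost = 21×60 + 5×100 = 1760.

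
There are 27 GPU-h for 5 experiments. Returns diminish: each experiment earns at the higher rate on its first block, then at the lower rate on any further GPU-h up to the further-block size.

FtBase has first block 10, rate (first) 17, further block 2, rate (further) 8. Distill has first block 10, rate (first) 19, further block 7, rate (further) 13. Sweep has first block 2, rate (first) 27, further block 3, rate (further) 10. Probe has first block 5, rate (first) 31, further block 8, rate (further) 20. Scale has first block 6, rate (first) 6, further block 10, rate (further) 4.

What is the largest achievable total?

Order all 10 blocks by rate: Probe/first 31 > Sweep/first 27 > Probe/second 20 > Distill/first 19 > FtBase/first 17 > Distill/second 13 > Sweep/second 10 > FtBase/second 8 > Scale/first 6 > Scale/second 4.
Probe/first (31): +5 → 22 left.
Sweep first at 27: fill all 2 → 20 left.
Fill Probe second block (8 at 20) → 12 left.
Fill Distill first block (10 at 19) → 2 left.
FtBase/first: +2 of 10 at 17; pool empty.
Total = 31×5 + 27×2 + 20×8 + 19×10 + 17×2 = 593.

593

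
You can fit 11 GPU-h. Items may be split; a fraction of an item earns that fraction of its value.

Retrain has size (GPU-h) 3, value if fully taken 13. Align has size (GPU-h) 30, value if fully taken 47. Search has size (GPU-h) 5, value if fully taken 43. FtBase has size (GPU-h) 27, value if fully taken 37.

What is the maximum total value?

60.7

Sort by value density: Search 43/5≈8.6, Retrain 13/3≈4.33, Align 47/30≈1.57, FtBase 37/27≈1.37.
All 5 GPU-h of Search fit (value 43) → 6 remain.
All 3 GPU-h of Retrain fit (value 13) → 3 remain.
3 GPU-h left: a 3/30 share of Align gives 47×3/30 = 4.7.
Total value = 60.7.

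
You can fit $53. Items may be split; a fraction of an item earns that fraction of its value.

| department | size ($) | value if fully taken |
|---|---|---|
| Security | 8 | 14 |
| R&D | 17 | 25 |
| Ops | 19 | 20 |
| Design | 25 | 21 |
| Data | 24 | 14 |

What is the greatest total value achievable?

66.56

Best value per unit of size first: Security 14/8≈1.75, R&D 25/17≈1.47, Ops 20/19≈1.05, Design 21/25≈0.84, Data 14/24≈0.583.
Take all of Security (8 $, value 14) → 45 $ left.
Take all of R&D (17 $, value 25) → 28 $ left.
Ops: take in full, 19 $ for value 20 → 9 left.
9 $ left: a 9/25 share of Design gives 21×9/25 = 7.56.
Total value = 66.56.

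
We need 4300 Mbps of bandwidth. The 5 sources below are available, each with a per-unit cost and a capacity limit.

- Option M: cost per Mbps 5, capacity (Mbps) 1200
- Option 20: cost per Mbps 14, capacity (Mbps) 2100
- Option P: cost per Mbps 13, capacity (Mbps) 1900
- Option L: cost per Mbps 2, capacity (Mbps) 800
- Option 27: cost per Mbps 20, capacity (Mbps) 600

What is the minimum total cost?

Fill from the cheapest source first.
Option L (2): use full 800 — 3500 Mbps to go.
Take 1200 from Option M at 5 — need 2300 more.
Option P at 13: take all 1900 Mbps — 400 still needed.
Option 20 at 14: take 400 of its 2100 — requirement met.
Option 27: unused.
Cost = 800×2 + 1200×5 + 1900×13 + 400×14 = 37900.

37900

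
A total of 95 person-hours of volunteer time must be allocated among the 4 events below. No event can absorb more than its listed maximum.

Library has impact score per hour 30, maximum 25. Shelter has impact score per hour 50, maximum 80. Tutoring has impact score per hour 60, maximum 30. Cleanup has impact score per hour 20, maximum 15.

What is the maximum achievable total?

5050

Rank by impact score per hour: Tutoring 60 > Shelter 50 > Library 30 > Cleanup 20.
Tutoring: +30 to 30 (cap) → 65 left.
Only 65 left; Shelter takes them to reach 65.
Total = 50×65 + 60×30 = 5050.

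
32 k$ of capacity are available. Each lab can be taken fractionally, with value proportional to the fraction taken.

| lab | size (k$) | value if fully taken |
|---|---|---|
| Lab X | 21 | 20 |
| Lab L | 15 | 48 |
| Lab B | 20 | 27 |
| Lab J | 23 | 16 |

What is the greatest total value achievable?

70.95

Sort by value density: Lab L 48/15≈3.2, Lab B 27/20≈1.35, Lab X 20/21≈0.952, Lab J 16/23≈0.696.
Take all of Lab L (15 k$, value 48) ; 17 k$ left.
Only 17 k$ remain; take 17/20 of Lab B for value 27×17/20 = 22.95.
Total value = 70.95.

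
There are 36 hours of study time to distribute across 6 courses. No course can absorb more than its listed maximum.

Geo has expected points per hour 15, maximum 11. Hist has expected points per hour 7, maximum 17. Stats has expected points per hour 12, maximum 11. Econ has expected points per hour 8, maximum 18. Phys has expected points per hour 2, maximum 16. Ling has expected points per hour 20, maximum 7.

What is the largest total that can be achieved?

493

Order the courses by expected points per hour: Ling 20 > Geo 15 > Stats 12 > Econ 8 > Hist 7 > Phys 2.
Give Ling 7 to hit its cap of 7 — 29 left.
Give Geo 11 to hit its cap of 11 — 18 left.
Stats takes 11 to reach its cap of 11 — 7 left.
Econ has room for 18 but only 7 remain, so it gets 7.
Total = 15×11 + 12×11 + 8×7 + 20×7 = 493.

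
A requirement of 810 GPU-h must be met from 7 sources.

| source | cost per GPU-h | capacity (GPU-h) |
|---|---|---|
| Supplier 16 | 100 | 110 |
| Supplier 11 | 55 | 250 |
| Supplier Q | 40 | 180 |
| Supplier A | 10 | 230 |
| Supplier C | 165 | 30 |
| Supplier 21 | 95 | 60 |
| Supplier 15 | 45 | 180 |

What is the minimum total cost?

29700

Use sources in increasing cost order.
Supplier A at 10: take all 230 GPU-h ; 580 still needed.
Supplier Q at 40: take all 180 GPU-h ; 400 still needed.
Supplier 15 (45): use full 180 ; 220 GPU-h to go.
Take 220 from Supplier 11 at 55 to finish.
Supplier 21, Supplier 16, Supplier C: unused.
Cost = 230×10 + 180×40 + 180×45 + 220×55 = 29700.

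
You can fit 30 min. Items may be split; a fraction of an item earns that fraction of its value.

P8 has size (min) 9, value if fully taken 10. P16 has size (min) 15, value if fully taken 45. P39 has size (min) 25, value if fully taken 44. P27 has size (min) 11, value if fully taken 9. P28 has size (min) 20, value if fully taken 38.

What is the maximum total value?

73.5

Sort by value density: P16 45/15≈3, P28 38/20≈1.9, P39 44/25≈1.76, P8 10/9≈1.11, P27 9/11≈0.818.
All 15 min of P16 fit (value 45) ; 15 remain.
Only 15 min remain; take 15/20 of P28 for value 38×15/20 = 28.5.
Total value = 73.5.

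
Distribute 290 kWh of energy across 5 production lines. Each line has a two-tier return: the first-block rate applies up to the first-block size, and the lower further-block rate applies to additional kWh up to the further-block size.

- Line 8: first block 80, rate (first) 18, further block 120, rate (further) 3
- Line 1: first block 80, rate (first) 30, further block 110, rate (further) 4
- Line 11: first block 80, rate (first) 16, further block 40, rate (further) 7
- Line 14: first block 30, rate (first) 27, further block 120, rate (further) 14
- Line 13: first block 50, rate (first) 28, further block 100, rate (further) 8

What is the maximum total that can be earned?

6850

Treat each block as its own option and order by rate: Line 1/T1 30 > Line 13/T1 28 > Line 14/T1 27 > Line 8/T1 18 > Line 11/T1 16 > Line 14/T2 14 > Line 13/T2 8 > Line 11/T2 7 > Line 1/T2 4 > Line 8/T2 3.
Line 1/T1 (30): +80 → 210 left.
Line 13/T1 (28): +50 → 160 left.
Fill Line 14 T1 block (30 at 27) → 130 left.
Fill Line 8 T1 block (80 at 18) → 50 left.
50 remain; put them into Line 11 T1 at 16.
Total = 30×80 + 28×50 + 27×30 + 18×80 + 16×50 = 6850.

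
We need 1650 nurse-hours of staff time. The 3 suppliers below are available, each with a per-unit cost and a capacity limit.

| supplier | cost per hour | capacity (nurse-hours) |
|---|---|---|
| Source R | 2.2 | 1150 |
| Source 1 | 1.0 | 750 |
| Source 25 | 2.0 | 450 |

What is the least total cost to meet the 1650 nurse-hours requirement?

2640

Fill from the cheapest supplier first.
Take 750 from Source 1 at 1.0 — need 900 more.
Source 25 (2.0): use full 450 — 450 nurse-hours to go.
Take 450 from Source R at 2.2 to finish.
Cost = 750×1.0 + 450×2.0 + 450×2.2 = 2640.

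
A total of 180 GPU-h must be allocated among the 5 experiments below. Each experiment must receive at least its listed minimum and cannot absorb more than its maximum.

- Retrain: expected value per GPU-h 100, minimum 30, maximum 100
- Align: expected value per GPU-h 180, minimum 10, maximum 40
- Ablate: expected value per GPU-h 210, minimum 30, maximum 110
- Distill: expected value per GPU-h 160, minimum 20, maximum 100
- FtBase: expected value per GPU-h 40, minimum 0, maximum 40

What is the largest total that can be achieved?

32900

Meeting every minimum uses 30+10+30+20+0 = 90 GPU-h, leaving 90.
Order the experiments by expected value per GPU-h: Ablate 210 > Align 180 > Distill 160 > Retrain 100 > FtBase 40.
Give Ablate 80 more to hit its cap of 110 ; 10 left.
Align: +10 (room for 30) → 20. Pool exhausted.
Total = 100×30 + 180×20 + 210×110 + 160×20 = 32900.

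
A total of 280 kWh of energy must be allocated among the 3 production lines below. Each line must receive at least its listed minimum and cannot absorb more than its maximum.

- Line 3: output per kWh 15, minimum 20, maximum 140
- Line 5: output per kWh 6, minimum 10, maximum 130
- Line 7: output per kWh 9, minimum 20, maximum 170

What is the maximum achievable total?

Meeting every minimum uses 20+10+20 = 50 kWh, leaving 230.
Order the production lines by output per kWh: Line 3 15 > Line 7 9 > Line 5 6.
Give Line 3 120 more to hit its cap of 140 ; 110 left.
Only 110 left; Line 7 takes them to reach 130.
Total = 15×140 + 6×10 + 9×130 = 3330.

3330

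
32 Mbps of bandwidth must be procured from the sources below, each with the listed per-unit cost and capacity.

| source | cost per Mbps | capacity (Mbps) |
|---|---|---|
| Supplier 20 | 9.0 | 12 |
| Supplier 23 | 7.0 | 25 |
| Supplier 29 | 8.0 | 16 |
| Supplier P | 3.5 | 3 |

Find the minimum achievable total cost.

217.5

Fill from the cheapest source first.
Supplier P at 3.5: take all 3 Mbps ; 29 still needed.
Take 25 from Supplier 23 at 7.0 ; need 4 more.
Supplier 29 at 8.0: take 4 of its 16 ; requirement met.
Supplier 20: unused.
Cost = 3×3.5 + 25×7.0 + 4×8.0 = 217.5.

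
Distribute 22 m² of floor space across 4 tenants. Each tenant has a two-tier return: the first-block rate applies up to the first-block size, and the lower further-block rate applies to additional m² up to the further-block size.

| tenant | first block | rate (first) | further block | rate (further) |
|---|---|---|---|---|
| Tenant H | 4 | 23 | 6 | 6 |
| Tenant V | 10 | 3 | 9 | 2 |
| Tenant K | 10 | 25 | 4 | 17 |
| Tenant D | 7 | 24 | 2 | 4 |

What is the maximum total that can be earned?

Order all 8 blocks by rate: Tenant K/first 25 > Tenant D/first 24 > Tenant H/first 23 > Tenant K/second 17 > Tenant H/second 6 > Tenant D/second 4 > Tenant V/first 3 > Tenant V/second 2.
Fill Tenant K first block (10 at 25) ; 12 left.
Fill Tenant D first block (7 at 24) ; 5 left.
Tenant H/first (23): +4 ; 1 left.
1 remain; put them into Tenant K second at 17.
Total = 25×10 + 24×7 + 23×4 + 17×1 = 527.

527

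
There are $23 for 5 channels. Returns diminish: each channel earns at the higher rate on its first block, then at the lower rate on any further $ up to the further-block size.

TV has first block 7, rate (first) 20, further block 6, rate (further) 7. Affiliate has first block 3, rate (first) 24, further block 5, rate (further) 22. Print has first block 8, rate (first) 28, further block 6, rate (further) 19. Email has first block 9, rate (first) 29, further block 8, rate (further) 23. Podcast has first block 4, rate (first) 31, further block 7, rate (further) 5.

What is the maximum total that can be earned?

Rank every tier by rate: Podcast/T1 31 > Email/T1 29 > Print/T1 28 > Affiliate/T1 24 > Email/T2 23 > Affiliate/T2 22 > TV/T1 20 > Print/T2 19 > TV/T2 7 > Podcast/T2 5.
Fill Podcast T1 block (4 at 31) — 19 left.
Email/T1 (29): +9 — 10 left.
Print/T1 (28): +8 — 2 left.
Affiliate/T1: +2 of 3 at 24; pool empty.
Total = 31×4 + 29×9 + 28×8 + 24×2 = 657.

657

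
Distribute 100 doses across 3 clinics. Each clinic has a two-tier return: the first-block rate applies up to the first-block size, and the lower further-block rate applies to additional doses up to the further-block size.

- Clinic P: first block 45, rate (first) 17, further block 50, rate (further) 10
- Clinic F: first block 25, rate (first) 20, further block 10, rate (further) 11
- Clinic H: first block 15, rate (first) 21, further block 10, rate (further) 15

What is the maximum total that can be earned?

Treat each block as its own option and order by rate: Clinic H/tier1 21 > Clinic F/tier1 20 > Clinic P/tier1 17 > Clinic H/tier2 15 > Clinic F/tier2 11 > Clinic P/tier2 10.
Fill Clinic H tier1 block (15 at 21) → 85 left.
Clinic F/tier1 (20): +25 → 60 left.
Clinic P/tier1 (17): +45 → 15 left.
Clinic H tier2 at 15: fill all 10 → 5 left.
5 remain; put them into Clinic F tier2 at 11.
Total = 21×15 + 20×25 + 17×45 + 15×10 + 11×5 = 1785.

1785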